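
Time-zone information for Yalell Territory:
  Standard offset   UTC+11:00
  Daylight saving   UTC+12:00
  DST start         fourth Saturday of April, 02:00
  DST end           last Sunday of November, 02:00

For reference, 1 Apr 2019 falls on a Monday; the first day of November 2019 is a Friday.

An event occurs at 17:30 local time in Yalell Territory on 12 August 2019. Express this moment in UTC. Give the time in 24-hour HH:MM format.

05:30

1 April 2019 is a Monday, so the first Saturday is April 6 and the fourth is April 27.
1 November 2019 is a Friday, so Sundays fall on 3, 10, 17, 24; the last is November 24.
Daylight saving runs 27 April – 24 November; 12 August 2019 is inside that window, so Yalell Territory is at UTC+12:00.
17:30 local − 12h = 05:30 UTC.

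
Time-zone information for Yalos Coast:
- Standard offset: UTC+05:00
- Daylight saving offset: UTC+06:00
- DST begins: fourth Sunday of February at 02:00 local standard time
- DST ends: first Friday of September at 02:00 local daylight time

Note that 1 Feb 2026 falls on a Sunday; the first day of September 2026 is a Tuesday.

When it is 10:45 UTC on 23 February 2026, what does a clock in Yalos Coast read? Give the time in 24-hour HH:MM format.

1 February 2026 is a Sunday, so the first Sunday is February 1 and the fourth is February 22.
1 September 2026 is a Tuesday, so the first Friday is September 4.
At the standard offset (UTC+05:00), 10:45 UTC + 5h = 15:45 Yalos Coast standard time.
Daylight saving runs 22 February – 4 September; the standard-time date in Yalos Coast, 23 February 2026, is inside that window, so Yalos Coast is at UTC+06:00.
10:45 UTC + 6h = 16:45 local.

16:45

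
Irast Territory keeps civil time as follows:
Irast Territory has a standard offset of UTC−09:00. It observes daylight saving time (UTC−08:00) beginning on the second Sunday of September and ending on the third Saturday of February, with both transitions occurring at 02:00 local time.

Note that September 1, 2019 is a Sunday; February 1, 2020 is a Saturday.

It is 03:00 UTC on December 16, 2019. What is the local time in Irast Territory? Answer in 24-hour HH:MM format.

1 September 2019 is a Sunday, so the first Sunday is September 1 and the second is September 8.
1 February 2020 is a Saturday, so the first Saturday is February 1 and the third is February 15.
At the standard offset (UTC−09:00), 03:00 UTC − 9h = 18:00 Irast Territory standard time (rolling into the previous day, 15 December 2019).
The standard-time date in Irast Territory, December 15, 2019, falls between 8 September 2019 and 15 February 2020, so daylight saving is in effect and Irast Territory is at UTC−08:00.
03:00 UTC − 8h = 19:00 local (rolling into the previous day, 15 December 2019).

19:00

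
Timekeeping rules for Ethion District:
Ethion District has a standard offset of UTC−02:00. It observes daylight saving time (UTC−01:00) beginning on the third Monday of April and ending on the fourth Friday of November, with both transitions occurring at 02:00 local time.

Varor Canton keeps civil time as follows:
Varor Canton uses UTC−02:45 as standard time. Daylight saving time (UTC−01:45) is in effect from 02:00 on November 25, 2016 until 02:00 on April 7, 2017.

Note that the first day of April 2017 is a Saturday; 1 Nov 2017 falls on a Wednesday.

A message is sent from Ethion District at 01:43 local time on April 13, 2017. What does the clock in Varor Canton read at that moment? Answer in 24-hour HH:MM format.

00:58

1 April 2017 is a Saturday, so the first Monday is April 3 and the third is April 17.
1 November 2017 is a Wednesday, so the first Friday is November 3 and the fourth is November 24.
April 13, 2017 does not fall between 17 April and 24 November, so daylight saving is not in effect and Ethion District is at UTC−02:00.
01:43 Ethion District + 2h = 03:43 UTC.
At the standard offset (UTC−02:45), 03:43 UTC − 2h45m = 00:58 Varor Canton standard time.
The standard-time date in Varor Canton, April 13, 2017, is outside the daylight-saving period (25 November 2016 – 7 April 2017), so Varor Canton is on standard time, UTC−02:45.
03:43 UTC − 2h45m = 00:58 Varor Canton.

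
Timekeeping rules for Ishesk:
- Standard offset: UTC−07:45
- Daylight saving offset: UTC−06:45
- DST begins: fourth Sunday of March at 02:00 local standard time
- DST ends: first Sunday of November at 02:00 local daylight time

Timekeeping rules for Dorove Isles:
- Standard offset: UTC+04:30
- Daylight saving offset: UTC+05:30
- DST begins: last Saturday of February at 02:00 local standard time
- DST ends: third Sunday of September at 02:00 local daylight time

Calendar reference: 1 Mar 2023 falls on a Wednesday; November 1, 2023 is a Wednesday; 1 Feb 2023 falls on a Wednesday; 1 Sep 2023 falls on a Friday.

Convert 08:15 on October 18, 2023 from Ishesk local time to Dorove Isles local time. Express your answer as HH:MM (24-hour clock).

19:30

1 March 2023 is a Wednesday, so the first Sunday is March 5 and the fourth is March 26.
1 November 2023 is a Wednesday, so the first Sunday is November 5.
October 18, 2023 lies within the daylight-saving period (26 March – 5 November), so Ishesk is on daylight time, UTC−06:45.
08:15 Ishesk + 6h45m = 15:00 UTC.
1 February 2023 is a Wednesday, so Saturdays fall on 4, 11, 18, 25; the last is February 25.
1 September 2023 is a Friday, so the first Sunday is September 3 and the third is September 17.
At the standard offset (UTC+04:30), 15:00 UTC + 4h30m = 19:30 Dorove Isles standard time.
The standard-time date in Dorove Isles, October 18, 2023, does not fall between 25 February and 17 September, so daylight saving is not in effect and Dorove Isles is at UTC+04:30.
15:00 UTC + 4h30m = 19:30 Dorove Isles.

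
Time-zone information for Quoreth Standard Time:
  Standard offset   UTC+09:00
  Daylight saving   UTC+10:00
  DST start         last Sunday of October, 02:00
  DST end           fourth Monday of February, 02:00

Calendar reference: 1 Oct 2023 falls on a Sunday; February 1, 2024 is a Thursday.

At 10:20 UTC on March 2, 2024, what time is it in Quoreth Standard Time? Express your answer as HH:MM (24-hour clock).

19:20

1 October 2023 is a Sunday, so Sundays fall on 1, 8, 15, 22, 29; the last is October 29.
1 February 2024 is a Thursday, so the first Monday is February 5 and the fourth is February 26.
At the standard offset (UTC+09:00), 10:20 UTC + 9h = 19:20 Quoreth Standard Time standard time.
Daylight saving runs 29 October 2023 – 26 February 2024; the standard-time date in Quoreth Standard Time, March 2, 2024, is outside that window, so Quoreth Standard Time is on standard time at UTC+09:00.
10:20 UTC + 9h = 19:20 local.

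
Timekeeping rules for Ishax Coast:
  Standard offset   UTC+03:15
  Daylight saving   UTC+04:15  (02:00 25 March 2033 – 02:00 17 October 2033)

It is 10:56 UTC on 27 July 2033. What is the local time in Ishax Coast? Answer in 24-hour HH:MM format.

At the standard offset (UTC+03:15), 10:56 UTC + 3h15m = 14:11 Ishax Coast standard time.
The standard-time date in Ishax Coast, 27 July 2033, lies within the daylight-saving period (25 March – 17 October), so Ishax Coast is on daylight time, UTC+04:15.
10:56 UTC + 4h15m = 15:11 local.

15:11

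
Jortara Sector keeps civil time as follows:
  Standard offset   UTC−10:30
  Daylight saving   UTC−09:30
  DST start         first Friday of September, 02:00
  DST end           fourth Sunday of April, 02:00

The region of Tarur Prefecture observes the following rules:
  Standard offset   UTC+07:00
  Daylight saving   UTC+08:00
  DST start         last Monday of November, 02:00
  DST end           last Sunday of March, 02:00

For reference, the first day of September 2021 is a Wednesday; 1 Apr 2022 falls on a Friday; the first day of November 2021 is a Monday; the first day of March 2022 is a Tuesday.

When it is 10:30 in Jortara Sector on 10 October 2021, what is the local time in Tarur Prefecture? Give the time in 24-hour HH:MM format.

1 September 2021 is a Wednesday, so the first Friday is September 3.
1 April 2022 is a Friday, so the first Sunday is April 3 and the fourth is April 24.
10 October 2021 falls between 3 September 2021 and 24 April 2022, so daylight saving is in effect and Jortara Sector is at UTC−09:30.
10:30 Jortara Sector + 9h30m = 20:00 UTC.
1 November 2021 is a Monday, so Mondays fall on 1, 8, 15, 22, 29; the last is November 29.
1 March 2022 is a Tuesday, so Sundays fall on 6, 13, 20, 27; the last is March 27.
At the standard offset (UTC+07:00), 20:00 UTC + 7h = 03:00 Tarur Prefecture standard time (rolling into the next day, 11 October 2021).
Daylight saving runs 29 November 2021 – 27 March 2022; the standard-time date in Tarur Prefecture, 11 October 2021, is outside that window, so Tarur Prefecture is on standard time at UTC+07:00.
20:00 UTC + 7h = 03:00 Tarur Prefecture (rolling into the next day, 11 October 2021).

03:00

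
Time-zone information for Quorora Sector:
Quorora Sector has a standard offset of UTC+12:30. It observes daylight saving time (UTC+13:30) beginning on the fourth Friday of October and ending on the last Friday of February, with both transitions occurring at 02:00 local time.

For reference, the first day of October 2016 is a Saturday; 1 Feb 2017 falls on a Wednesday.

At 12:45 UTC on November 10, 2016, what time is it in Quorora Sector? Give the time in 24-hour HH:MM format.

1 October 2016 is a Saturday, so the first Friday is October 7 and the fourth is October 28.
1 February 2017 is a Wednesday, so Fridays fall on 3, 10, 17, 24; the last is February 24.
At the standard offset (UTC+12:30), 12:45 UTC + 12h30m = 01:15 Quorora Sector standard time (rolling into the next day, 11 November 2016).
Daylight saving runs 28 October 2016 – 24 February 2017; the standard-time date in Quorora Sector, November 11, 2016, is inside that window, so Quorora Sector is at UTC+13:30.
12:45 UTC + 13h30m = 02:15 local (rolling into the next day, 11 November 2016).

02:15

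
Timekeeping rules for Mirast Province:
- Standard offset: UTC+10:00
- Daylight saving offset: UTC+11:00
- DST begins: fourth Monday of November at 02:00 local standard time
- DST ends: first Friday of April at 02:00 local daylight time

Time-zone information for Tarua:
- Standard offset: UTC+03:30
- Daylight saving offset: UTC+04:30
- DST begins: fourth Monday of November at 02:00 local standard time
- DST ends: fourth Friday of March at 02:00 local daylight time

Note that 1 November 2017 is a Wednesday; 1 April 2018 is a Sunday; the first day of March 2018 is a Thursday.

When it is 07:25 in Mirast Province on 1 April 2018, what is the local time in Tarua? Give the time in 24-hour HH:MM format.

1 November 2017 is a Wednesday, so the first Monday is November 6 and the fourth is November 27.
1 April 2018 is a Sunday, so the first Friday is April 6.
1 April 2018 lies within the daylight-saving period (27 November 2017 – 6 April 2018), so Mirast Province is on daylight time, UTC+11:00.
07:25 Mirast Province − 11h = 20:25 UTC (rolling into the previous day, 31 March 2018).
1 November 2017 is a Wednesday, so the first Monday is November 6 and the fourth is November 27.
1 March 2018 is a Thursday, so the first Friday is March 2 and the fourth is March 23.
At the standard offset (UTC+03:30), 20:25 UTC + 3h30m = 23:55 Tarua standard time.
Daylight saving runs 27 November 2017 – 23 March 2018; the standard-time date in Tarua, 31 March 2018, is outside that window, so Tarua is on standard time at UTC+03:30.
20:25 UTC + 3h30m = 23:55 Tarua.

23:55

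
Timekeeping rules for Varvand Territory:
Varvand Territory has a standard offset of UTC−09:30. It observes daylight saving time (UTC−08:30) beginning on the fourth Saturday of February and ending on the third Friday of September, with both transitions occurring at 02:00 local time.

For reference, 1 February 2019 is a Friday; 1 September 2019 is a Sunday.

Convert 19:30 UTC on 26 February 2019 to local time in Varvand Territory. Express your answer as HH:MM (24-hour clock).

11:00

1 February 2019 is a Friday, so the first Saturday is February 2 and the fourth is February 23.
1 September 2019 is a Sunday, so the first Friday is September 6 and the third is September 20.
At the standard offset (UTC−09:30), 19:30 UTC − 9h30m = 10:00 Varvand Territory standard time.
Daylight saving runs 23 February – 20 September; the standard-time date in Varvand Territory, 26 February 2019, is inside that window, so Varvand Territory is at UTC−08:30.
19:30 UTC − 8h30m = 11:00 local.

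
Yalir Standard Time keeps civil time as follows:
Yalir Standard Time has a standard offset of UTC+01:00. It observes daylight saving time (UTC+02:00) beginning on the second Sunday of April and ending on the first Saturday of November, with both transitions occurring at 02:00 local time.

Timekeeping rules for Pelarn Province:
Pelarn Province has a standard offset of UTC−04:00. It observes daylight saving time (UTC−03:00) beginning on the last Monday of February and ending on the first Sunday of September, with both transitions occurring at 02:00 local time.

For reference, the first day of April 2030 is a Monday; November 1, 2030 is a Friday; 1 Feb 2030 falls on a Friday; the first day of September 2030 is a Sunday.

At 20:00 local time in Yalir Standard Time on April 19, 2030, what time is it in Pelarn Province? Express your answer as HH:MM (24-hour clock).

15:00

1 April 2030 is a Monday, so the first Sunday is April 7 and the second is April 14.
1 November 2030 is a Friday, so the first Saturday is November 2.
April 19, 2030 lies within the daylight-saving period (14 April – 2 November), so Yalir Standard Time is on daylight time, UTC+02:00.
20:00 Yalir Standard Time − 2h = 18:00 UTC.
1 February 2030 is a Friday, so Mondays fall on 4, 11, 18, 25; the last is February 25.
1 September 2030 is a Sunday, so the first Sunday is September 1.
At the standard offset (UTC−04:00), 18:00 UTC − 4h = 14:00 Pelarn Province standard time.
The standard-time date in Pelarn Province, April 19, 2030, lies within the daylight-saving period (25 February – 1 September), so Pelarn Province is on daylight time, UTC−03:00.
18:00 UTC − 3h = 15:00 Pelarn Province.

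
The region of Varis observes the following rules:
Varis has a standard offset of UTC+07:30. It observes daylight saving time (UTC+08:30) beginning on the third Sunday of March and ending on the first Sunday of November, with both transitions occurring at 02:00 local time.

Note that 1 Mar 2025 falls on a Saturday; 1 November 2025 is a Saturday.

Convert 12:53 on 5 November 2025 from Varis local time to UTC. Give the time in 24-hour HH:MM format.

05:23

1 March 2025 is a Saturday, so the first Sunday is March 2 and the third is March 16.
1 November 2025 is a Saturday, so the first Sunday is November 2.
Daylight saving runs 16 March – 2 November; 5 November 2025 is outside that window, so Varis is on standard time at UTC+07:30.
12:53 local − 7h30m = 05:23 UTC.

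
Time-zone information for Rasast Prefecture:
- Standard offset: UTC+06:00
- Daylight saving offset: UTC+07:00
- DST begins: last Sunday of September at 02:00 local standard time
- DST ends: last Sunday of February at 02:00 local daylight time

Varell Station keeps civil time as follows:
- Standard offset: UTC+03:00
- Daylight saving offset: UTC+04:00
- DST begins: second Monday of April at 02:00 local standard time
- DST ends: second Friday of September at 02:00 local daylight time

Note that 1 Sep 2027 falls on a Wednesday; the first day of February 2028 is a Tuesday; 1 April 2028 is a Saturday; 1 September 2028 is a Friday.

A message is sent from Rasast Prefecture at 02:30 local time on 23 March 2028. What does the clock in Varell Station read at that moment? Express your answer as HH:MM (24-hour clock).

23:30

1 September 2027 is a Wednesday, so Sundays fall on 5, 12, 19, 26; the last is September 26.
1 February 2028 is a Tuesday, so Sundays fall on 6, 13, 20, 27; the last is February 27.
23 March 2028 does not fall between 26 September 2027 and 27 February 2028, so daylight saving is not in effect and Rasast Prefecture is at UTC+06:00.
02:30 Rasast Prefecture − 6h = 20:30 UTC (rolling into the previous day, 22 March 2028).
1 April 2028 is a Saturday, so the first Monday is April 3 and the second is April 10.
1 September 2028 is a Friday, so the first Friday is September 1 and the second is September 8.
At the standard offset (UTC+03:00), 20:30 UTC + 3h = 23:30 Varell Station standard time.
The standard-time date in Varell Station, 22 March 2028, is outside the daylight-saving period (10 April – 8 September), so Varell Station is on standard time, UTC+03:00.
20:30 UTC + 3h = 23:30 Varell Station.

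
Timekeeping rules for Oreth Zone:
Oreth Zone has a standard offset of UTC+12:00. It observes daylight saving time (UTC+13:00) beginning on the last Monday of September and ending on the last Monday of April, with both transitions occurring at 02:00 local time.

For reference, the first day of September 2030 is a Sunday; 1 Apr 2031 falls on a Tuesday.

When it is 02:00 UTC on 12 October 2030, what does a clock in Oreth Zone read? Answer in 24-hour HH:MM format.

15:00

1 September 2030 is a Sunday, so Mondays fall on 2, 9, 16, 23, 30; the last is September 30.
1 April 2031 is a Tuesday, so Mondays fall on 7, 14, 21, 28; the last is April 28.
At the standard offset (UTC+12:00), 02:00 UTC + 12h = 14:00 Oreth Zone standard time.
The standard-time date in Oreth Zone, 12 October 2030, falls between 30 September 2030 and 28 April 2031, so daylight saving is in effect and Oreth Zone is at UTC+13:00.
02:00 UTC + 13h = 15:00 local.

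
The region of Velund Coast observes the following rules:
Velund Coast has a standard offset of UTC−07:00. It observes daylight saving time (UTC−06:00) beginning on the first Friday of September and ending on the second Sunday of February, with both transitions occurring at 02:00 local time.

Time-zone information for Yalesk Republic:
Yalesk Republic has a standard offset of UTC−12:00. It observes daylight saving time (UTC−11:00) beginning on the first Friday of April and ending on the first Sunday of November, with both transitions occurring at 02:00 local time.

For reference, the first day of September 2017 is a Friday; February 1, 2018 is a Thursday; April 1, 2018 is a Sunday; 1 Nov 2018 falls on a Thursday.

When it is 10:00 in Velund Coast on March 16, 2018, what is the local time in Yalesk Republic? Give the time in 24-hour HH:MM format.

05:00

1 September 2017 is a Friday, so the first Friday is September 1.
1 February 2018 is a Thursday, so the first Sunday is February 4 and the second is February 11.
Daylight saving runs 1 September 2017 – 11 February 2018; March 16, 2018 is outside that window, so Velund Coast is on standard time at UTC−07:00.
10:00 Velund Coast + 7h = 17:00 UTC.
1 April 2018 is a Sunday, so the first Friday is April 6.
1 November 2018 is a Thursday, so the first Sunday is November 4.
At the standard offset (UTC−12:00), 17:00 UTC − 12h = 05:00 Yalesk Republic standard time.
The standard-time date in Yalesk Republic, March 16, 2018, is outside the daylight-saving period (6 April – 4 November), so Yalesk Republic is on standard time, UTC−12:00.
17:00 UTC − 12h = 05:00 Yalesk Republic.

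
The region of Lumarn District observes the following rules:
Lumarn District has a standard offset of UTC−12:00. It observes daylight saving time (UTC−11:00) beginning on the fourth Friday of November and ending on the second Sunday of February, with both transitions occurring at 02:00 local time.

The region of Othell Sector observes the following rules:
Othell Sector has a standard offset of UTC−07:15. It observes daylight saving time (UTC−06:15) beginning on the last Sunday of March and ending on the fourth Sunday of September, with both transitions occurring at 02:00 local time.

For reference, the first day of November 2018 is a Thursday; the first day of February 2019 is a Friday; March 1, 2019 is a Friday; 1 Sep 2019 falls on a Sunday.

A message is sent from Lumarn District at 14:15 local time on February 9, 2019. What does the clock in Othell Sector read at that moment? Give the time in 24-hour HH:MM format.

1 November 2018 is a Thursday, so the first Friday is November 2 and the fourth is November 23.
1 February 2019 is a Friday, so the first Sunday is February 3 and the second is February 10.
February 9, 2019 falls between 23 November 2018 and 10 February 2019, so daylight saving is in effect and Lumarn District is at UTC−11:00.
14:15 Lumarn District + 11h = 01:15 UTC (rolling into the next day, 10 February 2019).
1 March 2019 is a Friday, so Sundays fall on 3, 10, 17, 24, 31; the last is March 31.
1 September 2019 is a Sunday, so the first Sunday is September 1 and the fourth is September 22.
At the standard offset (UTC−07:15), 01:15 UTC − 7h15m = 18:00 Othell Sector standard time (rolling into the previous day, 9 February 2019).
The standard-time date in Othell Sector, February 9, 2019, is outside the daylight-saving period (31 March – 22 September), so Othell Sector is on standard time, UTC−07:15.
01:15 UTC − 7h15m = 18:00 Othell Sector (rolling into the previous day, 9 February 2019).

18:00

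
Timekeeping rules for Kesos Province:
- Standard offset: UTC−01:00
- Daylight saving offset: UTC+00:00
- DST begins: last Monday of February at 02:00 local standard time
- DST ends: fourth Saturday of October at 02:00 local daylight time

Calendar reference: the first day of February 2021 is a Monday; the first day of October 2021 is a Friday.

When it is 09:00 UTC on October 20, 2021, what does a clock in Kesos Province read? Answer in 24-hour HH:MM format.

1 February 2021 is a Monday, so Mondays fall on 1, 8, 15, 22; the last is February 22.
1 October 2021 is a Friday, so the first Saturday is October 2 and the fourth is October 23.
At the standard offset (UTC−01:00), 09:00 UTC − 1h = 08:00 Kesos Province standard time.
The standard-time date in Kesos Province, October 20, 2021, lies within the daylight-saving period (22 February – 23 October), so Kesos Province is on daylight time, UTC+00:00.
09:00 UTC + 0h = 09:00 local.

09:00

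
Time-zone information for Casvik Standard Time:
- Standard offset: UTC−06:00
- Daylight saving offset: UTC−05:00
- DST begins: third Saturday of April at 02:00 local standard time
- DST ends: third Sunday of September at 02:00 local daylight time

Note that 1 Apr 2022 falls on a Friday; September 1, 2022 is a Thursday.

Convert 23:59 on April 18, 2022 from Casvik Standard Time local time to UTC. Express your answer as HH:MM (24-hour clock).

1 April 2022 is a Friday, so the first Saturday is April 2 and the third is April 16.
1 September 2022 is a Thursday, so the first Sunday is September 4 and the third is September 18.
April 18, 2022 lies within the daylight-saving period (16 April – 18 September), so Casvik Standard Time is on daylight time, UTC−05:00.
23:59 local + 5h = 04:59 UTC (rolling into the next day, 19 April 2022).

04:59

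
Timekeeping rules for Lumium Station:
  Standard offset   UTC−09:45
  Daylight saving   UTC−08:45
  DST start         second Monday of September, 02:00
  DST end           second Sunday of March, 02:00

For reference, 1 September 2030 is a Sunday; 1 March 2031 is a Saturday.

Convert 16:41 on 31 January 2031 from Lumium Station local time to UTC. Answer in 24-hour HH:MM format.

1 September 2030 is a Sunday, so the first Monday is September 2 and the second is September 9.
1 March 2031 is a Saturday, so the first Sunday is March 2 and the second is March 9.
Daylight saving runs 9 September 2030 – 9 March 2031; 31 January 2031 is inside that window, so Lumium Station is at UTC−08:45.
16:41 local + 8h45m = 01:26 UTC (rolling into the next day, 1 February 2031).

01:26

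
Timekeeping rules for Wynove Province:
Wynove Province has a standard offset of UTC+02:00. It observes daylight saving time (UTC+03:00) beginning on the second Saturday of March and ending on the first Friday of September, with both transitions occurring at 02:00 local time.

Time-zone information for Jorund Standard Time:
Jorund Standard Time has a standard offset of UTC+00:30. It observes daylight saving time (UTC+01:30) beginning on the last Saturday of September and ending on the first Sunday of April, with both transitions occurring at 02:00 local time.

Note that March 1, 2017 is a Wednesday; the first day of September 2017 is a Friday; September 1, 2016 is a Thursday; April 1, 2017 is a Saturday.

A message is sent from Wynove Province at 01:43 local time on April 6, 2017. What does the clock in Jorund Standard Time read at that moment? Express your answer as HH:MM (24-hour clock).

23:13

1 March 2017 is a Wednesday, so the first Saturday is March 4 and the second is March 11.
1 September 2017 is a Friday, so the first Friday is September 1.
April 6, 2017 falls between 11 March and 1 September, so daylight saving is in effect and Wynove Province is at UTC+03:00.
01:43 Wynove Province − 3h = 22:43 UTC (rolling into the previous day, 5 April 2017).
1 September 2016 is a Thursday, so Saturdays fall on 3, 10, 17, 24; the last is September 24.
1 April 2017 is a Saturday, so the first Sunday is April 2.
At the standard offset (UTC+00:30), 22:43 UTC + 0h30m = 23:13 Jorund Standard Time standard time.
Daylight saving runs 24 September 2016 – 2 April 2017; the standard-time date in Jorund Standard Time, April 5, 2017, is outside that window, so Jorund Standard Time is on standard time at UTC+00:30.
22:43 UTC + 0h30m = 23:13 Jorund Standard Time.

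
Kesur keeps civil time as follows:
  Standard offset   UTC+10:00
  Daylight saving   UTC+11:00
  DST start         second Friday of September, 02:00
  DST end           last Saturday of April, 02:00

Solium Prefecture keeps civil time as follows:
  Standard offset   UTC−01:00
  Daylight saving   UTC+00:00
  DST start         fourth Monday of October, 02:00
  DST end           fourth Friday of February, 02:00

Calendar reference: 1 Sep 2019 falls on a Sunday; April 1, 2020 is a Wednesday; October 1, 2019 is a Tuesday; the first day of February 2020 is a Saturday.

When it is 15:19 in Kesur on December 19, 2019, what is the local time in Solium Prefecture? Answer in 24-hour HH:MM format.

1 September 2019 is a Sunday, so the first Friday is September 6 and the second is September 13.
1 April 2020 is a Wednesday, so Saturdays fall on 4, 11, 18, 25; the last is April 25.
December 19, 2019 falls between 13 September 2019 and 25 April 2020, so daylight saving is in effect and Kesur is at UTC+11:00.
15:19 Kesur − 11h = 04:19 UTC.
1 October 2019 is a Tuesday, so the first Monday is October 7 and the fourth is October 28.
1 February 2020 is a Saturday, so the first Friday is February 7 and the fourth is February 28.
At the standard offset (UTC−01:00), 04:19 UTC − 1h = 03:19 Solium Prefecture standard time.
The standard-time date in Solium Prefecture, December 19, 2019, lies within the daylight-saving period (28 October 2019 – 28 February 2020), so Solium Prefecture is on daylight time, UTC+00:00.
04:19 UTC + 0h = 04:19 Solium Prefecture.

04:19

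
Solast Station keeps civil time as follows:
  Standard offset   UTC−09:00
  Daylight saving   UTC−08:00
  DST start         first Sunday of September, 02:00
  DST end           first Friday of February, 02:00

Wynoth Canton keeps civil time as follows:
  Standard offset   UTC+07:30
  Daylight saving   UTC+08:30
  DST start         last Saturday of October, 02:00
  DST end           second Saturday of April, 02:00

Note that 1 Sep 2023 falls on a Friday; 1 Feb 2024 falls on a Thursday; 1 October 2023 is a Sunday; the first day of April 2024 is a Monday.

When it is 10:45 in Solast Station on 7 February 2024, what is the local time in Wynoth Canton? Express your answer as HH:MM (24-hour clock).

1 September 2023 is a Friday, so the first Sunday is September 3.
1 February 2024 is a Thursday, so the first Friday is February 2.
Daylight saving runs 3 September 2023 – 2 February 2024; 7 February 2024 is outside that window, so Solast Station is on standard time at UTC−09:00.
10:45 Solast Station + 9h = 19:45 UTC.
1 October 2023 is a Sunday, so Saturdays fall on 7, 14, 21, 28; the last is October 28.
1 April 2024 is a Monday, so the first Saturday is April 6 and the second is April 13.
At the standard offset (UTC+07:30), 19:45 UTC + 7h30m = 03:15 Wynoth Canton standard time (rolling into the next day, 8 February 2024).
Daylight saving runs 28 October 2023 – 13 April 2024; the standard-time date in Wynoth Canton, 8 February 2024, is inside that window, so Wynoth Canton is at UTC+08:30.
19:45 UTC + 8h30m = 04:15 Wynoth Canton (rolling into the next day, 8 February 2024).

04:15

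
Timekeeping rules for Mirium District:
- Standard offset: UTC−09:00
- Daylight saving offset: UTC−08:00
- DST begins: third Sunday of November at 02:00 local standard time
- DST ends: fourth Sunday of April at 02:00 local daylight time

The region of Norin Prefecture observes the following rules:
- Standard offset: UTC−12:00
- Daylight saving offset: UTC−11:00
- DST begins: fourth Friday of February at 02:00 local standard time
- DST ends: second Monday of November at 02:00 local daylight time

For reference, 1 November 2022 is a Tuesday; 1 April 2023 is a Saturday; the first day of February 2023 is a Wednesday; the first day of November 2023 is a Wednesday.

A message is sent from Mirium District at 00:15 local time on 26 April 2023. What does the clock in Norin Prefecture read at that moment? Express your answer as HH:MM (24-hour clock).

1 November 2022 is a Tuesday, so the first Sunday is November 6 and the third is November 20.
1 April 2023 is a Saturday, so the first Sunday is April 2 and the fourth is April 23.
26 April 2023 does not fall between 20 November 2022 and 23 April 2023, so daylight saving is not in effect and Mirium District is at UTC−09:00.
00:15 Mirium District + 9h = 09:15 UTC.
1 February 2023 is a Wednesday, so the first Friday is February 3 and the fourth is February 24.
1 November 2023 is a Wednesday, so the first Monday is November 6 and the second is November 13.
At the standard offset (UTC−12:00), 09:15 UTC − 12h = 21:15 Norin Prefecture standard time (rolling into the previous day, 25 April 2023).
Daylight saving runs 24 February – 13 November; the standard-time date in Norin Prefecture, 25 April 2023, is inside that window, so Norin Prefecture is at UTC−11:00.
09:15 UTC − 11h = 22:15 Norin Prefecture (rolling into the previous day, 25 April 2023).

22:15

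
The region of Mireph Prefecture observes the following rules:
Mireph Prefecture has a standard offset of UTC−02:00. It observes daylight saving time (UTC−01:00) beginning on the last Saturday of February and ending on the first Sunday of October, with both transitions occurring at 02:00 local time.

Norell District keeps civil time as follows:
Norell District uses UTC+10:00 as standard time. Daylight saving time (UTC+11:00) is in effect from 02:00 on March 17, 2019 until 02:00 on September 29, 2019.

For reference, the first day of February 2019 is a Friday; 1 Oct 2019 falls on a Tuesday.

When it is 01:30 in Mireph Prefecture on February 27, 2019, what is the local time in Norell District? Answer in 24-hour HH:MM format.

1 February 2019 is a Friday, so Saturdays fall on 2, 9, 16, 23; the last is February 23.
1 October 2019 is a Tuesday, so the first Sunday is October 6.
Daylight saving runs 23 February – 6 October; February 27, 2019 is inside that window, so Mireph Prefecture is at UTC−01:00.
01:30 Mireph Prefecture + 1h = 02:30 UTC.
At the standard offset (UTC+10:00), 02:30 UTC + 10h = 12:30 Norell District standard time.
Daylight saving runs 17 March – 29 September; the standard-time date in Norell District, February 27, 2019, is outside that window, so Norell District is on standard time at UTC+10:00.
02:30 UTC + 10h = 12:30 Norell District.

12:30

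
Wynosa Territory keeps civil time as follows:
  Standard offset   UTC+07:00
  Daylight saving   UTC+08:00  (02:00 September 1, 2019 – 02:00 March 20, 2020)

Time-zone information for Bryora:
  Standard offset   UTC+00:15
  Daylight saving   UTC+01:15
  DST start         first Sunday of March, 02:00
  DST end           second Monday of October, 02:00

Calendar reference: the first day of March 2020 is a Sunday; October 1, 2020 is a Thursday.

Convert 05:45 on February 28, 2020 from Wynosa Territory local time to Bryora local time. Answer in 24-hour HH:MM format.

February 28, 2020 lies within the daylight-saving period (1 September 2019 – 20 March 2020), so Wynosa Territory is on daylight time, UTC+08:00.
05:45 Wynosa Territory − 8h = 21:45 UTC (rolling into the previous day, 27 February 2020).
1 March 2020 is a Sunday, so the first Sunday is March 1.
1 October 2020 is a Thursday, so the first Monday is October 5 and the second is October 12.
At the standard offset (UTC+00:15), 21:45 UTC + 0h15m = 22:00 Bryora standard time.
The standard-time date in Bryora, February 27, 2020, is outside the daylight-saving period (1 March – 12 October), so Bryora is on standard time, UTC+00:15.
21:45 UTC + 0h15m = 22:00 Bryora.

22:00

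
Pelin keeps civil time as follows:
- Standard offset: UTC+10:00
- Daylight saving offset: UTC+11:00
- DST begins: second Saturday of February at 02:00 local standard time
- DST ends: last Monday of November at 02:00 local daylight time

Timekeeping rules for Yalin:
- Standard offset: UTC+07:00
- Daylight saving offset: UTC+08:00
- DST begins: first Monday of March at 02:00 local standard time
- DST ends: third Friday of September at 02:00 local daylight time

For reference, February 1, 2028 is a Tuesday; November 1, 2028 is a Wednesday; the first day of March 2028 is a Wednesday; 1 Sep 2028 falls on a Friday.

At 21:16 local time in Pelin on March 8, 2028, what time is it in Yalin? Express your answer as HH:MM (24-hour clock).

1 February 2028 is a Tuesday, so the first Saturday is February 5 and the second is February 12.
1 November 2028 is a Wednesday, so Mondays fall on 6, 13, 20, 27; the last is November 27.
March 8, 2028 falls between 12 February and 27 November, so daylight saving is in effect and Pelin is at UTC+11:00.
21:16 Pelin − 11h = 10:16 UTC.
1 March 2028 is a Wednesday, so the first Monday is March 6.
1 September 2028 is a Friday, so the first Friday is September 1 and the third is September 15.
At the standard offset (UTC+07:00), 10:16 UTC + 7h = 17:16 Yalin standard time.
The standard-time date in Yalin, March 8, 2028, lies within the daylight-saving period (6 March – 15 September), so Yalin is on daylight time, UTC+08:00.
10:16 UTC + 8h = 18:16 Yalin.

18:16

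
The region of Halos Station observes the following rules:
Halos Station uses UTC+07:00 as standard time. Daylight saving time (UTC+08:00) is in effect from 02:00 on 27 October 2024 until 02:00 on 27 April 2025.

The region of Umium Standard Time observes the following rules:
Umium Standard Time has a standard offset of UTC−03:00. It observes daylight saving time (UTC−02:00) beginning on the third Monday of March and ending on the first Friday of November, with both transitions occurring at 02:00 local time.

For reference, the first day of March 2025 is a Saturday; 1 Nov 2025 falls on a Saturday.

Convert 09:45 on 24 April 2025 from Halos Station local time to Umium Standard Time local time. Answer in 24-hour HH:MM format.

23:45

24 April 2025 falls between 27 October 2024 and 27 April 2025, so daylight saving is in effect and Halos Station is at UTC+08:00.
09:45 Halos Station − 8h = 01:45 UTC.
1 March 2025 is a Saturday, so the first Monday is March 3 and the third is March 17.
1 November 2025 is a Saturday, so the first Friday is November 7.
At the standard offset (UTC−03:00), 01:45 UTC − 3h = 22:45 Umium Standard Time standard time (rolling into the previous day, 23 April 2025).
The standard-time date in Umium Standard Time, 23 April 2025, falls between 17 March and 7 November, so daylight saving is in effect and Umium Standard Time is at UTC−02:00.
01:45 UTC − 2h = 23:45 Umium Standard Time (rolling into the previous day, 23 April 2025).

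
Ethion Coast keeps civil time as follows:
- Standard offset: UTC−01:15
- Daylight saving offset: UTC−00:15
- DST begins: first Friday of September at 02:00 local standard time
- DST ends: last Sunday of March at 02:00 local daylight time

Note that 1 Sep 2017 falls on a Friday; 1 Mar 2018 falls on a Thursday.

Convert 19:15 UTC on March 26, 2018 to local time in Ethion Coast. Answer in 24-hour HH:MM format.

1 September 2017 is a Friday, so the first Friday is September 1.
1 March 2018 is a Thursday, so Sundays fall on 4, 11, 18, 25; the last is March 25.
At the standard offset (UTC−01:15), 19:15 UTC − 1h15m = 18:00 Ethion Coast standard time.
The standard-time date in Ethion Coast, March 26, 2018, does not fall between 1 September 2017 and 25 March 2018, so daylight saving is not in effect and Ethion Coast is at UTC−01:15.
19:15 UTC − 1h15m = 18:00 local.

18:00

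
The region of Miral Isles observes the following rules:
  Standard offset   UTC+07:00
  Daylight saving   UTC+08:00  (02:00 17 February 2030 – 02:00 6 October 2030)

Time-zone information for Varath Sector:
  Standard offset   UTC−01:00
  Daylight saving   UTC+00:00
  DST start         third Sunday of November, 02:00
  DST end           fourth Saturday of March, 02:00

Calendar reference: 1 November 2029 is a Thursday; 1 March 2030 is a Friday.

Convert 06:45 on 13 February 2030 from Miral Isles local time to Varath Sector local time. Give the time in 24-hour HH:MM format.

23:45

13 February 2030 is outside the daylight-saving period (17 February – 6 October), so Miral Isles is on standard time, UTC+07:00.
06:45 Miral Isles − 7h = 23:45 UTC (rolling into the previous day, 12 February 2030).
1 November 2029 is a Thursday, so the first Sunday is November 4 and the third is November 18.
1 March 2030 is a Friday, so the first Saturday is March 2 and the fourth is March 23.
At the standard offset (UTC−01:00), 23:45 UTC − 1h = 22:45 Varath Sector standard time.
The standard-time date in Varath Sector, 12 February 2030, lies within the daylight-saving period (18 November 2029 – 23 March 2030), so Varath Sector is on daylight time, UTC+00:00.
23:45 UTC + 0h = 23:45 Varath Sector.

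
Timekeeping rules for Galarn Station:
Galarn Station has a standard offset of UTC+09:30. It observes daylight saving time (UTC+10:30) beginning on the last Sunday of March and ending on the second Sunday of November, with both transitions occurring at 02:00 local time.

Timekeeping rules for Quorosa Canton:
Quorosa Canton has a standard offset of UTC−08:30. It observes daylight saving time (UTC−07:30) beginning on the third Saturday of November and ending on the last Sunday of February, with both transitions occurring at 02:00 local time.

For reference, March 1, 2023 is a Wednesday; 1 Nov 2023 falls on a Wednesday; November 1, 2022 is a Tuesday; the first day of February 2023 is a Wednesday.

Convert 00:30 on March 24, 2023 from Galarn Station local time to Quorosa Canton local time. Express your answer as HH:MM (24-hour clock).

06:30

1 March 2023 is a Wednesday, so Sundays fall on 5, 12, 19, 26; the last is March 26.
1 November 2023 is a Wednesday, so the first Sunday is November 5 and the second is November 12.
Daylight saving runs 26 March – 12 November; March 24, 2023 is outside that window, so Galarn Station is on standard time at UTC+09:30.
00:30 Galarn Station − 9h30m = 15:00 UTC (rolling into the previous day, 23 March 2023).
1 November 2022 is a Tuesday, so the first Saturday is November 5 and the third is November 19.
1 February 2023 is a Wednesday, so Sundays fall on 5, 12, 19, 26; the last is February 26.
At the standard offset (UTC−08:30), 15:00 UTC − 8h30m = 06:30 Quorosa Canton standard time.
The standard-time date in Quorosa Canton, March 23, 2023, does not fall between 19 November 2022 and 26 February 2023, so daylight saving is not in effect and Quorosa Canton is at UTC−08:30.
15:00 UTC − 8h30m = 06:30 Quorosa Canton.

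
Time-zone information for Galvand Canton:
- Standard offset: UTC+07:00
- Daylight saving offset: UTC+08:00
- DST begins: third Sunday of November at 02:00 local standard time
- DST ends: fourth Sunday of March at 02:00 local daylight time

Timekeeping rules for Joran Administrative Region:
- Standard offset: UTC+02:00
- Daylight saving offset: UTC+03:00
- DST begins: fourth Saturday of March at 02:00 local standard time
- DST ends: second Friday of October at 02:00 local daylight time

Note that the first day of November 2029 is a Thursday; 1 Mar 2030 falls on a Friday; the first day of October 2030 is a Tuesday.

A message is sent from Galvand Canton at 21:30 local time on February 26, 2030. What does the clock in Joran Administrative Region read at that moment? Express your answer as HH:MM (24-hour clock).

1 November 2029 is a Thursday, so the first Sunday is November 4 and the third is November 18.
1 March 2030 is a Friday, so the first Sunday is March 3 and the fourth is March 24.
February 26, 2030 falls between 18 November 2029 and 24 March 2030, so daylight saving is in effect and Galvand Canton is at UTC+08:00.
21:30 Galvand Canton − 8h = 13:30 UTC.
1 March 2030 is a Friday, so the first Saturday is March 2 and the fourth is March 23.
1 October 2030 is a Tuesday, so the first Friday is October 4 and the second is October 11.
At the standard offset (UTC+02:00), 13:30 UTC + 2h = 15:30 Joran Administrative Region standard time.
Daylight saving runs 23 March – 11 October; the standard-time date in Joran Administrative Region, February 26, 2030, is outside that window, so Joran Administrative Region is on standard time at UTC+02:00.
13:30 UTC + 2h = 15:30 Joran Administrative Region.

15:30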